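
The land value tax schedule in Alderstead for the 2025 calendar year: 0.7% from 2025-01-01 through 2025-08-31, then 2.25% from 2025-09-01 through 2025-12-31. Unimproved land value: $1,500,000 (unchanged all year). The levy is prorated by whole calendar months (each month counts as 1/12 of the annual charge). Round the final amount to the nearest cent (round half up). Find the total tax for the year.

2025-01-01 to 2025-08-31: 8 months at 0.7% → $1,500,000 × 0.7% × 8/12 = $7,000.0000
2025-09-01 to 2025-12-31: 4 months at 2.25% → $1,500,000 × 2.25% × 4/12 = $11,250.0000
Total = $18,250.0000

$18,250.00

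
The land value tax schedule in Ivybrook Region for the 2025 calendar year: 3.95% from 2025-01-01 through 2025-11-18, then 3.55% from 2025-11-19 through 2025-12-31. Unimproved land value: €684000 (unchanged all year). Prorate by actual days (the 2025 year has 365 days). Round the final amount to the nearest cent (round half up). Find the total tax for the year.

€26695.68

2025-01-01 to 2025-11-18: 322 days at 3.95% → €684000 × 3.95% × 322/365 = €23835.0575
2025-11-19 to 2025-12-31: 43 days at 3.55% → €684000 × 3.55% × 43/365 = €2860.6192
Total = €26695.6767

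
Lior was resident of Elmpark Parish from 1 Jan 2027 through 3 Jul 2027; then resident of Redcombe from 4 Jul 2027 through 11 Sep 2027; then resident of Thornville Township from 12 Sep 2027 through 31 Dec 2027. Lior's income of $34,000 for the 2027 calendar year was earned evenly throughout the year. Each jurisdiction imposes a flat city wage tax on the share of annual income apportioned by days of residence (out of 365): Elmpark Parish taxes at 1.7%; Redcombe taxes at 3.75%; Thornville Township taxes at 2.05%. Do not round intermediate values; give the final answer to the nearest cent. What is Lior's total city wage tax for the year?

Elmpark Parish, 1 Jan – 3 Jul 2027: 184 days → $34,000 × 1.7% × 184/365 = $291.3753
Redcombe, 4 Jul – 11 Sep 2027: 70 days → $34,000 × 3.75% × 70/365 = $244.5205
Thornville Township, 12 Sep – 31 Dec 2027: 111 days → $34,000 × 2.05% × 111/365 = $211.9644
Total = $747.8603

$747.86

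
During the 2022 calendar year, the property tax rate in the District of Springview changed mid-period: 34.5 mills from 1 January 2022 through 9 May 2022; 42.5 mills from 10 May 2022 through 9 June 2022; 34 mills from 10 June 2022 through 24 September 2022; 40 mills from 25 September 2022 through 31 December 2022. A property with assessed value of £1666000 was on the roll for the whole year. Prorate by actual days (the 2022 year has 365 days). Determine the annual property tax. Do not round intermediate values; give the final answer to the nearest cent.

1 January – 9 May 2022: 129 days at 34.5 mills → £1666000 × 3.45% × 129/365 = £20313.7890
10 May – 9 June 2022: 31 days at 42.5 mills → £1666000 × 4.25% × 31/365 = £6013.5753
10 June – 24 September 2022: 107 days at 34 mills → £1666000 × 3.4% × 107/365 = £16605.2274
25 September – 31 December 2022: 98 days at 40 mills → £1666000 × 4% × 98/365 = £17892.3836
Total = £60824.9753

£60824.98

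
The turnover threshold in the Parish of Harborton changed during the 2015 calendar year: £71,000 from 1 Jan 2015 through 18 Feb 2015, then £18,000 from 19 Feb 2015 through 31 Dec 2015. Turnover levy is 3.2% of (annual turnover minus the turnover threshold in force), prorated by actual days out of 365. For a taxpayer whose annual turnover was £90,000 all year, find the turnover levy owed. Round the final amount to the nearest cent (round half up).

1 Jan – 18 Feb 2015: 49 days, exemption £71,000 → (£90,000 − £71,000) × 3.2% × 49/365 = £81.6219
19 Feb – 31 Dec 2015: 316 days, exemption £18,000 → (£90,000 − £18,000) × 3.2% × 316/365 = £1,994.6959
Total = £2,076.3178

£2,076.32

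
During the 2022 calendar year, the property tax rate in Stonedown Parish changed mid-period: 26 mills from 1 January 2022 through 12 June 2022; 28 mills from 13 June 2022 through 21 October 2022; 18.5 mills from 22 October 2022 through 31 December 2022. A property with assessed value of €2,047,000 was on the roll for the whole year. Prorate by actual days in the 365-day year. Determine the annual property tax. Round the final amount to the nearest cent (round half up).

1 January – 12 June 2022: 163 days at 26 mills → €2,047,000 × 2.6% × 163/365 = €23,767.6329
13 June – 21 October 2022: 131 days at 28 mills → €2,047,000 × 2.8% × 131/365 = €20,570.9479
22 October – 31 December 2022: 71 days at 18.5 mills → €2,047,000 × 1.85% × 71/365 = €7,366.3959
Total = €51,704.9767

€51,704.98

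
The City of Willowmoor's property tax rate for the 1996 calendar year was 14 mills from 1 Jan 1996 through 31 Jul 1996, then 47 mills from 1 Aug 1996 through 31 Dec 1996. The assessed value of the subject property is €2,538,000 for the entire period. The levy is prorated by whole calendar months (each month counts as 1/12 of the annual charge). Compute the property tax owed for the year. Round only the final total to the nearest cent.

€70,429.50

1 Jan – 31 Jul 1996: 7 months at 14 mills → €2,538,000 × 1.4% × 7/12 = €20,727.0000
1 Aug – 31 Dec 1996: 5 months at 47 mills → €2,538,000 × 4.7% × 5/12 = €49,702.5000
Total = €70,429.5000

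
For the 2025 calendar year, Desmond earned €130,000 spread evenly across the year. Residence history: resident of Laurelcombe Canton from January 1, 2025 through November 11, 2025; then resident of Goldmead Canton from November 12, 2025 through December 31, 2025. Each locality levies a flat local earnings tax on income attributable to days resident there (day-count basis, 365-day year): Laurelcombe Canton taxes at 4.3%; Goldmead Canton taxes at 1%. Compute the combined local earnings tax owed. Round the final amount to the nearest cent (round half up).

€5,002.33

Laurelcombe Canton, January 1 – November 11, 2025: 315 days → €130,000 × 4.3% × 315/365 = €4,824.2466
Goldmead Canton, November 12 – December 31, 2025: 50 days → €130,000 × 1% × 50/365 = €178.0822
Total = €5,002.3288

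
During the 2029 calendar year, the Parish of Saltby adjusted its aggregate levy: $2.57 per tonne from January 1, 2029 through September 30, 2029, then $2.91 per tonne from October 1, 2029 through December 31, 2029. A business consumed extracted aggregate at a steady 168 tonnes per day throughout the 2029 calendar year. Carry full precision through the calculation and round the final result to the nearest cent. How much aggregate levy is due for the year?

January 1 – September 30, 2029: 273 days × 168 tonnes/day = 45,864 tonnes at $2.57/tonne → $117,870.48
October 1 – December 31, 2029: 92 days × 168 tonnes/day = 15,456 tonnes at $2.91/tonne → $44,976.96

$162,847.44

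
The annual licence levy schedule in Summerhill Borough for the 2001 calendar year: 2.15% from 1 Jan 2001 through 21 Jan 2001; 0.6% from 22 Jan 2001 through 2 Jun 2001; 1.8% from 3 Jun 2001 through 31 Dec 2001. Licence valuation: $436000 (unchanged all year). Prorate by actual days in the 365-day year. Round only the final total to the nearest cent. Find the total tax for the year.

$6043.68

1 Jan – 21 Jan 2001: 21 days at 2.15% → $436000 × 2.15% × 21/365 = $539.3260
22 Jan – 2 Jun 2001: 132 days at 0.6% → $436000 × 0.6% × 132/365 = $946.0603
3 Jun – 31 Dec 2001: 212 days at 1.8% → $436000 × 1.8% × 212/365 = $4558.2904
Total = $6043.6767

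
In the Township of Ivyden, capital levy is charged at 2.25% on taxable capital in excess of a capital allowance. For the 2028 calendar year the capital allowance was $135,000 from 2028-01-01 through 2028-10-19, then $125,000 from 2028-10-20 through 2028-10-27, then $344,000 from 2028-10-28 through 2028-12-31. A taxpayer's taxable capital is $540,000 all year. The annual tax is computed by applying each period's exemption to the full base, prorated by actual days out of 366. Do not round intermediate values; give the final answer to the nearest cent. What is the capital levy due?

2028-01-01 to 2028-10-19: 293 days, exemption $135,000 → ($540,000 − $135,000) × 2.25% × 293/366 = $7,294.9795
2028-10-20 to 2028-10-27: 8 days, exemption $125,000 → ($540,000 − $125,000) × 2.25% × 8/366 = $204.0984
2028-10-28 to 2028-12-31: 65 days, exemption $344,000 → ($540,000 − $344,000) × 2.25% × 65/366 = $783.1967
Total = $8,282.2746

$8,282.27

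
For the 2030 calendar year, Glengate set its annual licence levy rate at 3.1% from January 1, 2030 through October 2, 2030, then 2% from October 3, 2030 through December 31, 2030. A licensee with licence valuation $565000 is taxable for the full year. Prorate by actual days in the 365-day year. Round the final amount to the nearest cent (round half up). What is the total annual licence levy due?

January 1 – October 2, 2030: 275 days at 3.1% → $565000 × 3.1% × 275/365 = $13196.2329
October 3 – December 31, 2030: 90 days at 2% → $565000 × 2% × 90/365 = $2786.3014
Total = $15982.5342

$15982.53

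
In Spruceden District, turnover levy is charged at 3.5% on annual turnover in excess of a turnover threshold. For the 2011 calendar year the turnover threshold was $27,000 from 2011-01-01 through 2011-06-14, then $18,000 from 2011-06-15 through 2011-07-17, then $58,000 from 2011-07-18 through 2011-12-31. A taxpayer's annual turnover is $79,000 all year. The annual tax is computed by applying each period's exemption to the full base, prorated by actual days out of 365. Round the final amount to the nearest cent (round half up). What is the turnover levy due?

2011-01-01 to 2011-06-14: 165 days, exemption $27,000 → ($79,000 − $27,000) × 3.5% × 165/365 = $822.7397
2011-06-15 to 2011-07-17: 33 days, exemption $18,000 → ($79,000 − $18,000) × 3.5% × 33/365 = $193.0274
2011-07-18 to 2011-12-31: 167 days, exemption $58,000 → ($79,000 − $58,000) × 3.5% × 167/365 = $336.2877
Total = $1,352.0548

$1,352.05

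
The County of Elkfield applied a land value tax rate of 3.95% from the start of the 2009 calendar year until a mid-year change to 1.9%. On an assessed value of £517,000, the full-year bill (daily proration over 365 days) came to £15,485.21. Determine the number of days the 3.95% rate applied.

195 days

Let d = days at the first rate; then 365 − d days at the second rate.
£517,000 × [3.95%·d + 1.9%·(365−d)] / 365 = £15,485.21
Solving gives d = 195, so the new rate took effect on 15 July 2009.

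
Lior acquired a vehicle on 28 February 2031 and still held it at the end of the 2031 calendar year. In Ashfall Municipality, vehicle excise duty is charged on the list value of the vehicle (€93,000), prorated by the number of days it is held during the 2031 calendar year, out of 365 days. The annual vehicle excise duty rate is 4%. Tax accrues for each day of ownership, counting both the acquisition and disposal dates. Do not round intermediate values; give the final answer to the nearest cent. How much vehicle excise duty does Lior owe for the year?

Days held (28 February – 31 December 2031): 307 out of 365
Tax = €93,000 × 4% × 307/365 = €3,128.8767

€3,128.88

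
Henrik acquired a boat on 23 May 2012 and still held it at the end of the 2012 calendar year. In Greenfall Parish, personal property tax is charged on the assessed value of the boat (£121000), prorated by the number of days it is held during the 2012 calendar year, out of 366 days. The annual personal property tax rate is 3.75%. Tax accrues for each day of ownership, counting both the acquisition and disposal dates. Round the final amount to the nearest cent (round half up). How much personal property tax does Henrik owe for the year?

£2764.65

Days held (23 May – 31 December 2012): 223 out of 366
Tax = £121000 × 3.75% × 223/366 = £2764.6516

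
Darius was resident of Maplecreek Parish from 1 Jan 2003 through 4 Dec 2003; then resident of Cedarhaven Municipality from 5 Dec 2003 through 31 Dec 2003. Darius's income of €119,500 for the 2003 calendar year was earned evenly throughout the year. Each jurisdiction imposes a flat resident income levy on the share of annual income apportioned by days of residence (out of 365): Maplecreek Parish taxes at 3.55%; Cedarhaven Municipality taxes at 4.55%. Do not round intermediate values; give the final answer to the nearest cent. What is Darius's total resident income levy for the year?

Maplecreek Parish, 1 Jan – 4 Dec 2003: 338 days → €119,500 × 3.55% × 338/365 = €3,928.4397
Cedarhaven Municipality, 5 Dec – 31 Dec 2003: 27 days → €119,500 × 4.55% × 27/365 = €402.2075
Total = €4,330.6473

€4,330.65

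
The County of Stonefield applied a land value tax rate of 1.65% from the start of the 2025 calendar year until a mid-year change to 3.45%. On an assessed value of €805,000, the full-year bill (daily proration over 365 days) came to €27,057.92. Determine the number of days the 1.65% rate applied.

18 days

Let d = days at the first rate; then 365 − d days at the second rate.
€805,000 × [1.65%·d + 3.45%·(365−d)] / 365 = €27,057.92
Solving gives d = 18, so the new rate took effect on January 19, 2025.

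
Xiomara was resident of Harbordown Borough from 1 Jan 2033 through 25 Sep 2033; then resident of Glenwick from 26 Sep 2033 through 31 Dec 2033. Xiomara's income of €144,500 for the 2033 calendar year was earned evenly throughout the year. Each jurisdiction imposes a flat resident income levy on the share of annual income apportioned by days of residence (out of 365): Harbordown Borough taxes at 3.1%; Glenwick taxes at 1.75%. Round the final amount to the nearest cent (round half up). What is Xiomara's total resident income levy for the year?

Harbordown Borough, 1 Jan – 25 Sep 2033: 268 days → €144,500 × 3.1% × 268/365 = €3,289.0575
Glenwick, 26 Sep – 31 Dec 2033: 97 days → €144,500 × 1.75% × 97/365 = €672.0240
Total = €3,961.0815

€3,961.08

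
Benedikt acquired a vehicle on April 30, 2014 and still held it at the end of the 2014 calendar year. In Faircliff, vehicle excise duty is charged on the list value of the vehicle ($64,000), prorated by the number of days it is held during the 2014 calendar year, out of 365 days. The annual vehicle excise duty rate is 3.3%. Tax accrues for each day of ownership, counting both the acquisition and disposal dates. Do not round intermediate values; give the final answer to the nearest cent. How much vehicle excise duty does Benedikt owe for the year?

$1,423.43

Days held (April 30 – December 31, 2014): 246 out of 365
Tax = $64,000 × 3.3% × 246/365 = $1,423.4301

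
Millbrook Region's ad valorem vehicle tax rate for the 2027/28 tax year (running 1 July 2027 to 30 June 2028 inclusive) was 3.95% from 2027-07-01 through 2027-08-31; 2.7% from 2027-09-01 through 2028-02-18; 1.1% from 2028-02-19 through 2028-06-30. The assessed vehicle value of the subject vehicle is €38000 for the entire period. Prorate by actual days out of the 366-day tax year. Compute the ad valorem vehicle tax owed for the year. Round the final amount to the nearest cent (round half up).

2027-07-01 to 2027-08-31: 62 days at 3.95% → €38000 × 3.95% × 62/366 = €254.2678
2027-09-01 to 2028-02-18: 171 days at 2.7% → €38000 × 2.7% × 171/366 = €479.3607
2028-02-19 to 2028-06-30: 133 days at 1.1% → €38000 × 1.1% × 133/366 = €151.8962
Total = €885.5246

€885.52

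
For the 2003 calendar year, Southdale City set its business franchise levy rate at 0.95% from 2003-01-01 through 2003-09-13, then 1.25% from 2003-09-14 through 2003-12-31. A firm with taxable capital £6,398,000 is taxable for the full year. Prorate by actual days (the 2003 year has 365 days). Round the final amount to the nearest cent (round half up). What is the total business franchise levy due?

£66,512.91

2003-01-01 to 2003-09-13: 256 days at 0.95% → £6,398,000 × 0.95% × 256/365 = £42,629.9616
2003-09-14 to 2003-12-31: 109 days at 1.25% → £6,398,000 × 1.25% × 109/365 = £23,882.9452
Total = £66,512.9068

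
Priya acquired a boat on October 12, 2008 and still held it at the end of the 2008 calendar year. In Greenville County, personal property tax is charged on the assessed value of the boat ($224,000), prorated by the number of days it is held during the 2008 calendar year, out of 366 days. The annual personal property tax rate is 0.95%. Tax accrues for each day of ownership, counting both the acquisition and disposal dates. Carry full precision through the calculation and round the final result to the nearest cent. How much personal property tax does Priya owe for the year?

$470.95

Days held (October 12 – December 31, 2008): 81 out of 366
Tax = $224,000 × 0.95% × 81/366 = $470.9508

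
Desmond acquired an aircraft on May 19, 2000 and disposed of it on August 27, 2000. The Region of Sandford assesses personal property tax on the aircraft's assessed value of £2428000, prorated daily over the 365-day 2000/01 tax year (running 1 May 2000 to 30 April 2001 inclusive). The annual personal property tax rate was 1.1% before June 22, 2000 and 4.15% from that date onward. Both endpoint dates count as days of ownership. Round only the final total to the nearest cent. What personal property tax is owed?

May 19 – June 21, 2000: 34 days at 1.1% → £2428000 × 1.1% × 34/365 = £2487.8685
June 22 – August 27, 2000: 67 days at 4.15% → £2428000 × 4.15% × 67/365 = £18496.0384
Total = £20983.9068

£20983.91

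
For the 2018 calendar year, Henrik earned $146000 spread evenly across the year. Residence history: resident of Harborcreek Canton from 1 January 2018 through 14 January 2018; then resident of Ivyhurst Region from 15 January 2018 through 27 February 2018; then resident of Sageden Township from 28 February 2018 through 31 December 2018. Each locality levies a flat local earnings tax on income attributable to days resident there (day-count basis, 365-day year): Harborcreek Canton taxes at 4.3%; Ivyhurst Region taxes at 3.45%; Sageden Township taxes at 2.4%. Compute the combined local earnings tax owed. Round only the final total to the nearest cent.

Harborcreek Canton, 1 January – 14 January 2018: 14 days → $146000 × 4.3% × 14/365 = $240.8000
Ivyhurst Region, 15 January – 27 February 2018: 44 days → $146000 × 3.45% × 44/365 = $607.2000
Sageden Township, 28 February – 31 December 2018: 307 days → $146000 × 2.4% × 307/365 = $2947.2000
Total = $3795.2000

$3795.20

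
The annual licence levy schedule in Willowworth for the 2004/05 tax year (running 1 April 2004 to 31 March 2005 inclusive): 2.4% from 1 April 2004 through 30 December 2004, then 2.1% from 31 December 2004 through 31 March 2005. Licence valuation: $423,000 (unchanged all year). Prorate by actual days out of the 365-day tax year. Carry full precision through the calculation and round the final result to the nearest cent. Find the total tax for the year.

$9,835.62

1 April – 30 December 2004: 274 days at 2.4% → $423,000 × 2.4% × 274/365 = $7,620.9534
31 December 2004 – 31 March 2005: 91 days at 2.1% → $423,000 × 2.1% × 91/365 = $2,214.6658
Total = $9,835.6192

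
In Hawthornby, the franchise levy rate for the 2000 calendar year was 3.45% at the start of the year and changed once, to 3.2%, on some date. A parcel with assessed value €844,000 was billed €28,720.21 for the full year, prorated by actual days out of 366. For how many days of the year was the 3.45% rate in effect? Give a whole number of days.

Let d = days at the first rate; then 366 − d days at the second rate.
€844,000 × [3.45%·d + 3.2%·(366−d)] / 366 = €28,720.21
Solving gives d = 297, so the new rate took effect on 24 Oct 2000.

297 days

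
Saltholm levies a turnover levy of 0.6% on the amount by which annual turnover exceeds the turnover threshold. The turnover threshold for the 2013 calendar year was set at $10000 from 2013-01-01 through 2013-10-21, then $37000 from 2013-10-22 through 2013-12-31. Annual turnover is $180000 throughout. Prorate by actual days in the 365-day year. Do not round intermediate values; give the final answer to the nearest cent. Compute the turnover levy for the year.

2013-01-01 to 2013-10-21: 294 days, exemption $10000 → ($180000 − $10000) × 0.6% × 294/365 = $821.5890
2013-10-22 to 2013-12-31: 71 days, exemption $37000 → ($180000 − $37000) × 0.6% × 71/365 = $166.8986
Total = $988.4877

$988.49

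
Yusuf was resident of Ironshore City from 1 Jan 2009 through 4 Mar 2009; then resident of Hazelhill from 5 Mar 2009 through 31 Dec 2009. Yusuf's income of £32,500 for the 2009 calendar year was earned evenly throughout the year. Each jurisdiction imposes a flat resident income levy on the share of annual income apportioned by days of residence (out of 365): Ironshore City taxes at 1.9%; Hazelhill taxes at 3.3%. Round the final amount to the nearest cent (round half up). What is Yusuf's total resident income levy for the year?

Ironshore City, 1 Jan – 4 Mar 2009: 63 days → £32,500 × 1.9% × 63/365 = £106.5822
Hazelhill, 5 Mar – 31 Dec 2009: 302 days → £32,500 × 3.3% × 302/365 = £887.3836
Total = £993.9658

£993.97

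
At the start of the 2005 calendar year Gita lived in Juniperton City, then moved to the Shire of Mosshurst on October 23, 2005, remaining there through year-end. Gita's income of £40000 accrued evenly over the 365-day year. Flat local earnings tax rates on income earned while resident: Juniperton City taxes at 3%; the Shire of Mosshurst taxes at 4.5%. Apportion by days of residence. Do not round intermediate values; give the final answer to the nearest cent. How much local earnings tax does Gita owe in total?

£1315.07

Juniperton City, January 1 – October 22, 2005: 295 days → £40000 × 3% × 295/365 = £969.8630
The Shire of Mosshurst, October 23 – December 31, 2005: 70 days → £40000 × 4.5% × 70/365 = £345.2055
Total = £1315.0685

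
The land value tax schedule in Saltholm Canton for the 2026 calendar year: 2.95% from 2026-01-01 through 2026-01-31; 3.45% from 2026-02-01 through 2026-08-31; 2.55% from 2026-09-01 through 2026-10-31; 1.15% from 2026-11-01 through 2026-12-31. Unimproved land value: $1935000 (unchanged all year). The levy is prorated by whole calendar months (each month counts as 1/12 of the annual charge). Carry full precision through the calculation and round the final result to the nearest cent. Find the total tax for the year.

$55631.25

2026-01-01 to 2026-01-31: 1 month at 2.95% → $1935000 × 2.95% × 1/12 = $4756.8750
2026-02-01 to 2026-08-31: 7 months at 3.45% → $1935000 × 3.45% × 7/12 = $38941.8750
2026-09-01 to 2026-10-31: 2 months at 2.55% → $1935000 × 2.55% × 2/12 = $8223.7500
2026-11-01 to 2026-12-31: 2 months at 1.15% → $1935000 × 1.15% × 2/12 = $3708.7500
Total = $55631.2500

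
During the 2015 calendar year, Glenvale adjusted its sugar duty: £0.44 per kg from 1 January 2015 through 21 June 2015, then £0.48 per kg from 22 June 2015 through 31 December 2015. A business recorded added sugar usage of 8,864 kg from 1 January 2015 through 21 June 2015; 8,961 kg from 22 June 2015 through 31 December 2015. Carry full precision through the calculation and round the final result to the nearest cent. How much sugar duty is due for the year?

£8,201.44

1 January – 21 June 2015: 8,864 kg at £0.44/kg → £3,900.16
22 June – 31 December 2015: 8,961 kg at £0.48/kg → £4,301.28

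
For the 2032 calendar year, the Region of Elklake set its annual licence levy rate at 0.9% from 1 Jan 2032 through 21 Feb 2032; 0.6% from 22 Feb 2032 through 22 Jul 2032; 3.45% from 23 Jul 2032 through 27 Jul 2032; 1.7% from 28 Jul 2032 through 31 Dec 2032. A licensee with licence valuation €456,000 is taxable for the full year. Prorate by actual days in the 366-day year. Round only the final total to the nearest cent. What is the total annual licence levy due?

1 Jan – 21 Feb 2032: 52 days at 0.9% → €456,000 × 0.9% × 52/366 = €583.0820
22 Feb – 22 Jul 2032: 152 days at 0.6% → €456,000 × 0.6% × 152/366 = €1,136.2623
23 Jul – 27 Jul 2032: 5 days at 3.45% → €456,000 × 3.45% × 5/366 = €214.9180
28 Jul – 31 Dec 2032: 157 days at 1.7% → €456,000 × 1.7% × 157/366 = €3,325.3115
Total = €5,259.5738

€5,259.57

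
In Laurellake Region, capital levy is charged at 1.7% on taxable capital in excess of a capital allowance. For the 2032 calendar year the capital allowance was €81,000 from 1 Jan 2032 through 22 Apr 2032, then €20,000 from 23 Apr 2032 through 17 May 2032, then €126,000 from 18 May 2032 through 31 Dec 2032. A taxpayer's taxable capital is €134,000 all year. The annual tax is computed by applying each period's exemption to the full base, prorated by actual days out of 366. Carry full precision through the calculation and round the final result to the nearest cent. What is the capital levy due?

€495.28

1 Jan – 22 Apr 2032: 113 days, exemption €81,000 → (€134,000 − €81,000) × 1.7% × 113/366 = €278.1776
23 Apr – 17 May 2032: 25 days, exemption €20,000 → (€134,000 − €20,000) × 1.7% × 25/366 = €132.3770
18 May – 31 Dec 2032: 228 days, exemption €126,000 → (€134,000 − €126,000) × 1.7% × 228/366 = €84.7213
Total = €495.2760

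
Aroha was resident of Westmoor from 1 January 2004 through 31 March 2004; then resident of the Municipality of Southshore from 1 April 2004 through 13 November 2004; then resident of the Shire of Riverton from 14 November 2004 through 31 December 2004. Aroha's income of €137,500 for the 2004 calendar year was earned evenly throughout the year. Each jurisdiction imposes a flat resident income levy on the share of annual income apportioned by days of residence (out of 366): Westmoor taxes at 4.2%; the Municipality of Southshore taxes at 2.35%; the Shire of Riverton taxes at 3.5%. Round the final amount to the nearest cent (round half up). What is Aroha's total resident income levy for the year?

Westmoor, 1 January – 31 March 2004: 91 days → €137,500 × 4.2% × 91/366 = €1,435.8607
The Municipality of Southshore, 1 April – 13 November 2004: 227 days → €137,500 × 2.35% × 227/366 = €2,004.0813
The Shire of Riverton, 14 November – 31 December 2004: 48 days → €137,500 × 3.5% × 48/366 = €631.1475
Total = €4,071.0895

€4,071.09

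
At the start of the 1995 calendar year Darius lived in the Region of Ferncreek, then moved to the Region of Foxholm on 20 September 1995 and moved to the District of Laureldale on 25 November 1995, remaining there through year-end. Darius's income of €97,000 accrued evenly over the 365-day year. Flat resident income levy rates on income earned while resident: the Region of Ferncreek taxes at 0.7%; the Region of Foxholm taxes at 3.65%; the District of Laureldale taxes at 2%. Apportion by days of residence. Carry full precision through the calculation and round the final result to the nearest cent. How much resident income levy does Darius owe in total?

€1,324.25

The Region of Ferncreek, 1 January – 19 September 1995: 262 days → €97,000 × 0.7% × 262/365 = €487.3918
The Region of Foxholm, 20 September – 24 November 1995: 66 days → €97,000 × 3.65% × 66/365 = €640.2000
The District of Laureldale, 25 November – 31 December 1995: 37 days → €97,000 × 2% × 37/365 = €196.6575
Total = €1,324.2493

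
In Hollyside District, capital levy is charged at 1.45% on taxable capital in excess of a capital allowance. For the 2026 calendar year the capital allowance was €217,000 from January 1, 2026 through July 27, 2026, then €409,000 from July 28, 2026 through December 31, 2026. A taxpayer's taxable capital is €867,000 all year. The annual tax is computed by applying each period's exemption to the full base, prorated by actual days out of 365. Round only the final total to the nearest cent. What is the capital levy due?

January 1 – July 27, 2026: 208 days, exemption €217,000 → (€867,000 − €217,000) × 1.45% × 208/365 = €5,370.9589
July 28 – December 31, 2026: 157 days, exemption €409,000 → (€867,000 − €409,000) × 1.45% × 157/365 = €2,856.5397
Total = €8,227.4986

€8,227.50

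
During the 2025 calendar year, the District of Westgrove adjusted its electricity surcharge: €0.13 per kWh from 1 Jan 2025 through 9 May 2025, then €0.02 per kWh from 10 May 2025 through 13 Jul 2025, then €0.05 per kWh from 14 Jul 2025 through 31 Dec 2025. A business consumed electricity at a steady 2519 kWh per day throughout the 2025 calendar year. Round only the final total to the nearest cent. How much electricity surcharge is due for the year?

€67,055.78

1 Jan – 9 May 2025: 129 days × 2519 kWh/day = 324,951 kWh at €0.13/kWh → €42,243.63
10 May – 13 Jul 2025: 65 days × 2519 kWh/day = 163,735 kWh at €0.02/kWh → €3,274.70
14 Jul – 31 Dec 2025: 171 days × 2519 kWh/day = 430,749 kWh at €0.05/kWh → €21,537.45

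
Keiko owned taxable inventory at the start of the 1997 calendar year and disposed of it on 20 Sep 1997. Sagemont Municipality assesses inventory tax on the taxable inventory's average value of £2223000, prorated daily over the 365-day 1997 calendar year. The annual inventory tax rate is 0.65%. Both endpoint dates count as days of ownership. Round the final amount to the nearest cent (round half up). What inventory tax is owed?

£10411.56

Days held (1 Jan – 20 Sep 1997): 263 out of 365
Tax = £2223000 × 0.65% × 263/365 = £10411.5575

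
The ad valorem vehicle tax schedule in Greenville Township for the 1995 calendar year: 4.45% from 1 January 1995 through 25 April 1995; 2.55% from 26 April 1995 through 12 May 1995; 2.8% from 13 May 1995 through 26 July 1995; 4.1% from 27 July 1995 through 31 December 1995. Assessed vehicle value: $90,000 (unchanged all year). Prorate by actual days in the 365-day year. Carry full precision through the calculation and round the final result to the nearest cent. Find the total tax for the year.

$3,483.86

1 January – 25 April 1995: 115 days at 4.45% → $90,000 × 4.45% × 115/365 = $1,261.8493
26 April – 12 May 1995: 17 days at 2.55% → $90,000 × 2.55% × 17/365 = $106.8904
13 May – 26 July 1995: 75 days at 2.8% → $90,000 × 2.8% × 75/365 = $517.8082
27 July – 31 December 1995: 158 days at 4.1% → $90,000 × 4.1% × 158/365 = $1,597.3151
Total = $3,483.8630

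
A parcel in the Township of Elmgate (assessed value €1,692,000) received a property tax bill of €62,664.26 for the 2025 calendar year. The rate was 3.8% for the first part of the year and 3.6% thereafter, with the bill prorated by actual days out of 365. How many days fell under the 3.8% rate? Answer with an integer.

Let d = days at the first rate; then 365 − d days at the second rate.
€1,692,000 × [3.8%·d + 3.6%·(365−d)] / 365 = €62,664.26
Solving gives d = 189, so the new rate took effect on July 9, 2025.

189 days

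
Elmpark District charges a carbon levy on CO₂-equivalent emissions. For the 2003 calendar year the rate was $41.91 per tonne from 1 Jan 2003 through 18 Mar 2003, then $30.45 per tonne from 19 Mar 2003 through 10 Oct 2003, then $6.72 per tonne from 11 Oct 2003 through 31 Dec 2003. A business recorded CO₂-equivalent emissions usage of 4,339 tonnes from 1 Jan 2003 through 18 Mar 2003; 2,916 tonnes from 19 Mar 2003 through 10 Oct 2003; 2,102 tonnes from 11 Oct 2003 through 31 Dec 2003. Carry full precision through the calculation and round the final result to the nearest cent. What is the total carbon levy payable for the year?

1 Jan – 18 Mar 2003: 4,339 tonnes at $41.91/tonne → $181,847.49
19 Mar – 10 Oct 2003: 2,916 tonnes at $30.45/tonne → $88,792.20
11 Oct – 31 Dec 2003: 2,102 tonnes at $6.72/tonne → $14,125.44

$284,765.13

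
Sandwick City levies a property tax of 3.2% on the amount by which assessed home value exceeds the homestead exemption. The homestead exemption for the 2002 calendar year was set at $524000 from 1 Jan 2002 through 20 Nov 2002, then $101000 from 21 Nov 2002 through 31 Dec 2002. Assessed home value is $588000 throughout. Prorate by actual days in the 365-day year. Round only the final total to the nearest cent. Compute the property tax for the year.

$3568.48

1 Jan – 20 Nov 2002: 324 days, exemption $524000 → ($588000 − $524000) × 3.2% × 324/365 = $1817.9507
21 Nov – 31 Dec 2002: 41 days, exemption $101000 → ($588000 − $101000) × 3.2% × 41/365 = $1750.5315
Total = $3568.4822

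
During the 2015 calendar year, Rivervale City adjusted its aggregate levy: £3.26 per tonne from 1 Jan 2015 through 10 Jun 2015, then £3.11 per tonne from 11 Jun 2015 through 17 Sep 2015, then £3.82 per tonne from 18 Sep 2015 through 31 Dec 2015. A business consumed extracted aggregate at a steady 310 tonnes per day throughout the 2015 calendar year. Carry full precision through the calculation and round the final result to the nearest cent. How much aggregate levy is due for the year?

£382493.50

1 Jan – 10 Jun 2015: 161 days × 310 tonnes/day = 49,910 tonnes at £3.26/tonne → £162706.60
11 Jun – 17 Sep 2015: 99 days × 310 tonnes/day = 30,690 tonnes at £3.11/tonne → £95445.90
18 Sep – 31 Dec 2015: 105 days × 310 tonnes/day = 32,550 tonnes at £3.82/tonne → £124341.00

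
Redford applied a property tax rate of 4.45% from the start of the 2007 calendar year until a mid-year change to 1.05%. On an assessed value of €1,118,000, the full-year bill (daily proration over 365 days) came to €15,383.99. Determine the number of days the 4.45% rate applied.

Let d = days at the first rate; then 365 − d days at the second rate.
€1,118,000 × [4.45%·d + 1.05%·(365−d)] / 365 = €15,383.99
Solving gives d = 35, so the new rate took effect on 5 February 2007.

35 days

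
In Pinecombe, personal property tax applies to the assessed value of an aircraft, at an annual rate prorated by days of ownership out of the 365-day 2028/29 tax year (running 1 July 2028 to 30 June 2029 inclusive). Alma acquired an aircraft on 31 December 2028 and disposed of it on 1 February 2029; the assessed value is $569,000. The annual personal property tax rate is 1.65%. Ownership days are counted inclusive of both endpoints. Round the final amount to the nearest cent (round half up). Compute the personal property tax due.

Days held (31 December 2028 – 1 February 2029): 33 out of 365
Tax = $569,000 × 1.65% × 33/365 = $848.8233

$848.82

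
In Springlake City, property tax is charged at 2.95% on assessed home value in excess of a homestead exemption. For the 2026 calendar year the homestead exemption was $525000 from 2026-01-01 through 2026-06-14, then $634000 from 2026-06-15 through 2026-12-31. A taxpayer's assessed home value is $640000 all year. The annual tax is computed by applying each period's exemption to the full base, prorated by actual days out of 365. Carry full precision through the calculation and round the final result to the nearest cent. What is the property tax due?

2026-01-01 to 2026-06-14: 165 days, exemption $525000 → ($640000 − $525000) × 2.95% × 165/365 = $1533.5959
2026-06-15 to 2026-12-31: 200 days, exemption $634000 → ($640000 − $634000) × 2.95% × 200/365 = $96.9863
Total = $1630.5822

$1630.58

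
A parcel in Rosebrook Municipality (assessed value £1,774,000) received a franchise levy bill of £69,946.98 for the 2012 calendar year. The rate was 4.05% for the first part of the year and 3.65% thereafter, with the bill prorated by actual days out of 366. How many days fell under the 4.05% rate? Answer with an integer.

Let d = days at the first rate; then 366 − d days at the second rate.
£1,774,000 × [4.05%·d + 3.65%·(366−d)] / 366 = £69,946.98
Solving gives d = 268, so the new rate took effect on 25 Sep 2012.

268 days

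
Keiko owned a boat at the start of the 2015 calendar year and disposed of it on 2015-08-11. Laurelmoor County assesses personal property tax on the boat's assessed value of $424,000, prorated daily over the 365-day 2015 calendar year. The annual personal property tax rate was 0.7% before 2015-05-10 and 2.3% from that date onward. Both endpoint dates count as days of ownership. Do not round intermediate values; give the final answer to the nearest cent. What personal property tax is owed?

2015-01-01 to 2015-05-09: 129 days at 0.7% → $424,000 × 0.7% × 129/365 = $1,048.9644
2015-05-10 to 2015-08-11: 94 days at 2.3% → $424,000 × 2.3% × 94/365 = $2,511.4740
Total = $3,560.4384

$3,560.44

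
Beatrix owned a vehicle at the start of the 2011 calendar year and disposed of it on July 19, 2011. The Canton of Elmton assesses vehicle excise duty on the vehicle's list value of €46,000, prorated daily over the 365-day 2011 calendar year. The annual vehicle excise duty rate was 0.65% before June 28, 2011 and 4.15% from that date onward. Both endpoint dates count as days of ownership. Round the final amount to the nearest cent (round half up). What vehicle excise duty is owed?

January 1 – June 27, 2011: 178 days at 0.65% → €46,000 × 0.65% × 178/365 = €145.8137
June 28 – July 19, 2011: 22 days at 4.15% → €46,000 × 4.15% × 22/365 = €115.0630
Total = €260.8767

€260.88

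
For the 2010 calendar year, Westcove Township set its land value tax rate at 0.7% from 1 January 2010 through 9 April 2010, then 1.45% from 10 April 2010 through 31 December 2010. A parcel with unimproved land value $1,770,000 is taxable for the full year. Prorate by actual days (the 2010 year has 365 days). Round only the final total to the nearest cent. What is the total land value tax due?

1 January – 9 April 2010: 99 days at 0.7% → $1,770,000 × 0.7% × 99/365 = $3,360.5753
10 April – 31 December 2010: 266 days at 1.45% → $1,770,000 × 1.45% × 266/365 = $18,703.8082
Total = $22,064.3836

$22,064.38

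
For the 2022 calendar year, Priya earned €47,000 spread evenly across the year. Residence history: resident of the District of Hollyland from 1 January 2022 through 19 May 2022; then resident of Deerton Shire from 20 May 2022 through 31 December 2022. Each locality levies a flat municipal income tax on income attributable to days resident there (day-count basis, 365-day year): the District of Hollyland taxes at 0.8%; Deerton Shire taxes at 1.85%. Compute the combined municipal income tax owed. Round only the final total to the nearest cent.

The District of Hollyland, 1 January – 19 May 2022: 139 days → €47,000 × 0.8% × 139/365 = €143.1890
Deerton Shire, 20 May – 31 December 2022: 226 days → €47,000 × 1.85% × 226/365 = €538.3753
Total = €681.5644

€681.56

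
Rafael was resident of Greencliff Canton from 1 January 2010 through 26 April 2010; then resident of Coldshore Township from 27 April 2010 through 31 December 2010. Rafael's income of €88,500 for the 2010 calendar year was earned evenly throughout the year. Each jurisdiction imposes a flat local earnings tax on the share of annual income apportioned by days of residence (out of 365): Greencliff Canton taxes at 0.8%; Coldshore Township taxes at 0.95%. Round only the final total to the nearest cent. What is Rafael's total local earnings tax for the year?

Greencliff Canton, 1 January – 26 April 2010: 116 days → €88,500 × 0.8% × 116/365 = €225.0082
Coldshore Township, 27 April – 31 December 2010: 249 days → €88,500 × 0.95% × 249/365 = €573.5527
Total = €798.5610

€798.56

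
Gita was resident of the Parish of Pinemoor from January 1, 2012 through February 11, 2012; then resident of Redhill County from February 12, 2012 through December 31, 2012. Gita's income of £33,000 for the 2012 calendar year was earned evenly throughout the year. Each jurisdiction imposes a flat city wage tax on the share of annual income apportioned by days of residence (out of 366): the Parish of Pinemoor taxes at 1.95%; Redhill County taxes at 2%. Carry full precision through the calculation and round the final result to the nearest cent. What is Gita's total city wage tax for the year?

The Parish of Pinemoor, January 1 – February 11, 2012: 42 days → £33,000 × 1.95% × 42/366 = £73.8443
Redhill County, February 12 – December 31, 2012: 324 days → £33,000 × 2% × 324/366 = £584.2623
Total = £658.1066

£658.11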